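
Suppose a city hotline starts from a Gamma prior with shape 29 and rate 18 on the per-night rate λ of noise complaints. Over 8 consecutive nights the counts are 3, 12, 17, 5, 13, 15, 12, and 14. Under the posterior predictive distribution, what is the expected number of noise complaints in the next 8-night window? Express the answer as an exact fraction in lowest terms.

480/13

Total count: 3 + 12 + 17 + 5 + 13 + 15 + 12 + 14 = 91.
Total exposure: 8 nights.
Posterior: α' = 29 + 91 = 120, β' = 18 + 8 = 26.
Predictive mean over an 8-night window = T·E[λ|data] = 8·120/26 = 480/13.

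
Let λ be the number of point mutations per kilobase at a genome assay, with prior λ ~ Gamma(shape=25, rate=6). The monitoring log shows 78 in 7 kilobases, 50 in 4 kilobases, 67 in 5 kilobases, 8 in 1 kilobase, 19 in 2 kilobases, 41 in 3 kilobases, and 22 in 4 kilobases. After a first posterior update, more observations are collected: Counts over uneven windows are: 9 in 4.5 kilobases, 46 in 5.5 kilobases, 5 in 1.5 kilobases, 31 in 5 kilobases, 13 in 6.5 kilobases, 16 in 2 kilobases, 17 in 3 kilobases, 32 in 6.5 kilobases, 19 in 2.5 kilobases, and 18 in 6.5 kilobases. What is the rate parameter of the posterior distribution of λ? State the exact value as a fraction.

Total count: 78 + 50 + 67 + 8 + 19 + 41 + 22 = 285.
Total exposure: 7 + 4 + 5 + 1 + 2 + 3 + 4 = 26 kilobases.
After the first batch: Gamma(25 + 285, 6 + 26) = Gamma(310, 32).
Total count: 9 + 46 + 5 + 31 + 13 + 16 + 17 + 32 + 19 + 18 = 206.
Total exposure: 4.5 + 5.5 + 1.5 + 5 + 6.5 + 2 + 3 + 6.5 + 2.5 + 6.5 = 43.5 kilobases.
After the second batch: Gamma(310 + 206, 32 + 43.5) = Gamma(516, 151/2).

151/2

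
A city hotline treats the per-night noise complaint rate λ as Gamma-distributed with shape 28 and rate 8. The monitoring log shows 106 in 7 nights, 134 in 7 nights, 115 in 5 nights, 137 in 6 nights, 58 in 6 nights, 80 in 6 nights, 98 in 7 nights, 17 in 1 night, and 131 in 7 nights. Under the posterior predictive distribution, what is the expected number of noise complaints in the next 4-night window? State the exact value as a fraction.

Total count: 106 + 134 + 115 + 137 + 58 + 80 + 98 + 17 + 131 = 876.
Total exposure: 7 + 7 + 5 + 6 + 6 + 6 + 7 + 1 + 7 = 52 nights.
By Gamma–Poisson conjugacy, the posterior is Gamma(α + Σx, β + Σt) = Gamma(28 + 876, 8 + 52) = Gamma(904, 60).
Predictive mean over a 4-night window = T·E[λ|data] = 4·904/60 = 904/15.

904/15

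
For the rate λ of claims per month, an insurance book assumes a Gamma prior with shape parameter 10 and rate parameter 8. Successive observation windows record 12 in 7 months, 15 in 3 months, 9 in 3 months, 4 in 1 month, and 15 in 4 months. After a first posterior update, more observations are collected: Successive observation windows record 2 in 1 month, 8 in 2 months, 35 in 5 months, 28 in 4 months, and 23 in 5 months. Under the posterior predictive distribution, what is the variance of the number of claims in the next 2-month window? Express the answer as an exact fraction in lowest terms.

14490/1849

Total count: 12 + 15 + 9 + 4 + 15 = 55.
Total exposure: 7 + 3 + 3 + 1 + 4 = 18 months.
After the first batch: Gamma(10 + 55, 8 + 18) = Gamma(65, 26).
Total count: 2 + 8 + 35 + 28 + 23 = 96.
Total exposure: 1 + 2 + 5 + 4 + 5 = 17 months.
After the second batch: Gamma(65 + 96, 26 + 17) = Gamma(161, 43).
The posterior predictive for a window of length T is Negative Binomial with variance T·α'·(β'+T)/β'² = 2·161·45/1849 = 14490/1849.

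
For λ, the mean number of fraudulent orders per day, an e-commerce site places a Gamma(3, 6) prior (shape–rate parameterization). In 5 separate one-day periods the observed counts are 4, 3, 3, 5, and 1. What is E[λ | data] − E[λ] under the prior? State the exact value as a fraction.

Total count: 4 + 3 + 3 + 5 + 1 = 16.
Total exposure: 5 days.
The Gamma prior is conjugate for the Poisson rate, so λ | data ~ Gamma(3+16, 6+5) = Gamma(19, 11).
Posterior mean = 19/11 = 19/11; prior mean = 3/6 = 1/2. Difference = 19/11 − 1/2 = 27/22.

27/22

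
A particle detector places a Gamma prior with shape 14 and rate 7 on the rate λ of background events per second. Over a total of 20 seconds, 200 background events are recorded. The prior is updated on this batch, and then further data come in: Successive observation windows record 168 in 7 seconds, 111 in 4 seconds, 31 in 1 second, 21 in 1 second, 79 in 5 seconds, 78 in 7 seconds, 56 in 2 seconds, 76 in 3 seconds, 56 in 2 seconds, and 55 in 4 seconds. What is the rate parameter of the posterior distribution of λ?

Total count 200 over total exposure 20 seconds.
After the first batch: Gamma(14 + 200, 7 + 20) = Gamma(214, 27).
Total count: 168 + 111 + 31 + 21 + 79 + 78 + 56 + 76 + 56 + 55 = 731.
Total exposure: 7 + 4 + 1 + 1 + 5 + 7 + 2 + 3 + 2 + 4 = 36 seconds.
After the second batch: Gamma(214 + 731, 27 + 36) = Gamma(945, 63).

63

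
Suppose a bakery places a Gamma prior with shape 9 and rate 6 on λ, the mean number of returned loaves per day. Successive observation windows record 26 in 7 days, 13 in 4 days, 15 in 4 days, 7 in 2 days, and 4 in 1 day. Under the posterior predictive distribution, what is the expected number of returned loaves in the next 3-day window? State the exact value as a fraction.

Total count: 26 + 13 + 15 + 7 + 4 = 65.
Total exposure: 7 + 4 + 4 + 2 + 1 = 18 days.
Posterior: α' = 9 + 65 = 74, β' = 6 + 18 = 24.
Predictive mean over a 3-day window = T·E[λ|data] = 3·74/24 = 37/4.

37/4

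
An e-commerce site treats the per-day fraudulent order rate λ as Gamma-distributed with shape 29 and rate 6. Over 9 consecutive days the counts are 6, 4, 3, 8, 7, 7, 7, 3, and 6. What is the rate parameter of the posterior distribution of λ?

15

Total count: 6 + 4 + 3 + 8 + 7 + 7 + 7 + 3 + 6 = 51.
Total exposure: 9 days.
By Gamma–Poisson conjugacy, the posterior is Gamma(α + Σx, β + Σt) = Gamma(29 + 51, 6 + 9) = Gamma(80, 15).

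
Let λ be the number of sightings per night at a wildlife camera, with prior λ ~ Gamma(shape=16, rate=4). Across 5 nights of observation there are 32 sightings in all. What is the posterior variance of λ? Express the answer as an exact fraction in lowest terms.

Total count 32 over total exposure 5 nights.
Conjugate update: add total count to the shape and total exposure to the rate, giving Gamma(48, 9).
Posterior variance = α'/β'² = 48/81 = 16/27.

16/27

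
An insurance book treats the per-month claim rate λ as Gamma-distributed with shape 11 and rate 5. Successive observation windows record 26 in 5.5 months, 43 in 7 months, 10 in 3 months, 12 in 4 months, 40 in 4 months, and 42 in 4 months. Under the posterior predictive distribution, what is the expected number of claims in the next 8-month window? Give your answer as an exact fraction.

Total count: 26 + 43 + 10 + 12 + 40 + 42 = 173.
Total exposure: 5.5 + 7 + 3 + 4 + 4 + 4 = 27.5 months.
Conjugate update: add total count to the shape and total exposure to the rate, giving Gamma(184, 65/2).
Predictive mean over an 8-month window = T·E[λ|data] = 8·184/(65/2) = 2944/65.

2944/65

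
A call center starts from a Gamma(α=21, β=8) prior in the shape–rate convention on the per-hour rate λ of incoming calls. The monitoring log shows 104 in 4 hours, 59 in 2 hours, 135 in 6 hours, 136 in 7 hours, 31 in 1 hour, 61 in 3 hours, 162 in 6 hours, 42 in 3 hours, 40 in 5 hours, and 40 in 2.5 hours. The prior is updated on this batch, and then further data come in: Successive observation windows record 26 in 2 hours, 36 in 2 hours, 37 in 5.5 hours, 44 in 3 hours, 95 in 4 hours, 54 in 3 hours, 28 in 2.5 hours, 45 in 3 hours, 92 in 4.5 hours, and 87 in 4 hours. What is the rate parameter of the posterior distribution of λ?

Total count: 104 + 59 + 135 + 136 + 31 + 61 + 162 + 42 + 40 + 40 = 810.
Total exposure: 4 + 2 + 6 + 7 + 1 + 3 + 6 + 3 + 5 + 2.5 = 39.5 hours.
After the first batch: Gamma(21 + 810, 8 + 39.5) = Gamma(831, 95/2).
Total count: 26 + 36 + 37 + 44 + 95 + 54 + 28 + 45 + 92 + 87 = 544.
Total exposure: 2 + 2 + 5.5 + 3 + 4 + 3 + 2.5 + 3 + 4.5 + 4 = 33.5 hours.
After the second batch: Gamma(831 + 544, 95/2 + 33.5) = Gamma(1375, 81).

81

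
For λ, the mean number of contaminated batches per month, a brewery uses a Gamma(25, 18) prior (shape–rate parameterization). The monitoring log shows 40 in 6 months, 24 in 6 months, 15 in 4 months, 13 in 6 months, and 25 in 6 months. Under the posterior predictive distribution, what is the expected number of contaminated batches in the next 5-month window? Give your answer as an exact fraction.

355/23

Total count: 40 + 24 + 15 + 13 + 25 = 117.
Total exposure: 6 + 6 + 4 + 6 + 6 = 28 months.
The Gamma prior is conjugate for the Poisson rate, so λ | data ~ Gamma(25+117, 18+28) = Gamma(142, 46).
Predictive mean over a 5-month window = T·E[λ|data] = 5·142/46 = 355/23.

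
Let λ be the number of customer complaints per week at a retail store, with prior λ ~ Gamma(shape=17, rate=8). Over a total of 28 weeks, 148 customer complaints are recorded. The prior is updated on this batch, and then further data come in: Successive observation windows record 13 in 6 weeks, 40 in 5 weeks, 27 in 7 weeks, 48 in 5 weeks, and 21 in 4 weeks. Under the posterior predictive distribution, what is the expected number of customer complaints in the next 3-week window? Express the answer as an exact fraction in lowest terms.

314/21

Total count 148 over total exposure 28 weeks.
After the first batch: Gamma(17 + 148, 8 + 28) = Gamma(165, 36).
Total count: 13 + 40 + 27 + 48 + 21 = 149.
Total exposure: 6 + 5 + 7 + 5 + 4 = 27 weeks.
After the second batch: Gamma(165 + 149, 36 + 27) = Gamma(314, 63).
Predictive mean over a 3-week window = T·E[λ|data] = 3·314/63 = 314/21.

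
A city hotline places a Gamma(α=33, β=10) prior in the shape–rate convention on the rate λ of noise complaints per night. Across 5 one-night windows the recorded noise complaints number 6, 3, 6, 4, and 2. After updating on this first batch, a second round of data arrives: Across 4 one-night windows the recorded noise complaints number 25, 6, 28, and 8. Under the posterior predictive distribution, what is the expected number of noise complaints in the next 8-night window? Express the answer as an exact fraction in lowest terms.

968/19

Total count: 6 + 3 + 6 + 4 + 2 = 21.
Total exposure: 5 nights.
After the first batch: Gamma(33 + 21, 10 + 5) = Gamma(54, 15).
Total count: 25 + 6 + 28 + 8 = 67.
Total exposure: 4 nights.
After the second batch: Gamma(54 + 67, 15 + 4) = Gamma(121, 19).
Predictive mean over an 8-night window = T·E[λ|data] = 8·121/19 = 968/19.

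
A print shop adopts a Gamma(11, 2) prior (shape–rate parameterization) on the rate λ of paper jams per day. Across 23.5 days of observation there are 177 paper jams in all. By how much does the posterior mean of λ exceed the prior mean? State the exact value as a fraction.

191/102

Total count 177 over total exposure 23.5 days.
By Gamma–Poisson conjugacy, the posterior is Gamma(α + Σx, β + Σt) = Gamma(11 + 177, 2 + 23.5) = Gamma(188, 51/2).
Posterior mean = 188/(51/2) = 376/51; prior mean = 11/2 = 11/2. Difference = 376/51 − 11/2 = 191/102.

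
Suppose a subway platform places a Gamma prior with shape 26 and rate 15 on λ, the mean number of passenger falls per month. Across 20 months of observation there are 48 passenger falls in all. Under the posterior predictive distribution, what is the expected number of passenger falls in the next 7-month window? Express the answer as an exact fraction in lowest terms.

74/5

Total count 48 over total exposure 20 months.
Gamma(α, β) with Poisson data over total exposure Σt gives posterior Gamma(α+Σx, β+Σt) = Gamma(74, 35).
Predictive mean over a 7-month window = T·E[λ|data] = 7·74/35 = 74/5.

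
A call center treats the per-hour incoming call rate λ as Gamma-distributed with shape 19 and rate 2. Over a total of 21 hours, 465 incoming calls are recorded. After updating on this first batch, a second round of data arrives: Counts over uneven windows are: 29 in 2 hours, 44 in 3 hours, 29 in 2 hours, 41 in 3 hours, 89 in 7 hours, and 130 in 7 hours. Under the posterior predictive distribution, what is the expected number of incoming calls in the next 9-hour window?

162

Total count 465 over total exposure 21 hours.
After the first batch: Gamma(19 + 465, 2 + 21) = Gamma(484, 23).
Total count: 29 + 44 + 29 + 41 + 89 + 130 = 362.
Total exposure: 2 + 3 + 2 + 3 + 7 + 7 = 24 hours.
After the second batch: Gamma(484 + 362, 23 + 24) = Gamma(846, 47).
Predictive mean over a 9-hour window = T·E[λ|data] = 9·846/47 = 162.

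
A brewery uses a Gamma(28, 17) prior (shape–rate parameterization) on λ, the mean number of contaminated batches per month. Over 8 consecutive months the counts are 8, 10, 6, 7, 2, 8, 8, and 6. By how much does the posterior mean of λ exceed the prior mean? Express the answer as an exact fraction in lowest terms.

711/425

Total count: 8 + 10 + 6 + 7 + 2 + 8 + 8 + 6 = 55.
Total exposure: 8 months.
By Gamma–Poisson conjugacy, the posterior is Gamma(α + Σx, β + Σt) = Gamma(28 + 55, 17 + 8) = Gamma(83, 25).
Posterior mean = 83/25 = 83/25; prior mean = 28/17 = 28/17. Difference = 83/25 − 28/17 = 711/425.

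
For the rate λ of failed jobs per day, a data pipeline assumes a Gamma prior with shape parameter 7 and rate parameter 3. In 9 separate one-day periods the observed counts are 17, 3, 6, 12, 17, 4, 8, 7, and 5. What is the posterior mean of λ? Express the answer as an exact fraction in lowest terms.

43/6

Total count: 17 + 3 + 6 + 12 + 17 + 4 + 8 + 7 + 5 = 79.
Total exposure: 9 days.
Conjugate update: add total count to the shape and total exposure to the rate, giving Gamma(86, 12).
Posterior mean = α'/β' = 86/12 = 43/6.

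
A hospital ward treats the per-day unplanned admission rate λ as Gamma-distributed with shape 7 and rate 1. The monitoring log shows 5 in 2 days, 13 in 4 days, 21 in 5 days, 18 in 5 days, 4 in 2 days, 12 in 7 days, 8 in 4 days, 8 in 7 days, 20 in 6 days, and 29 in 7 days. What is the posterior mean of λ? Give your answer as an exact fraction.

Total count: 5 + 13 + 21 + 18 + 4 + 12 + 8 + 8 + 20 + 29 = 138.
Total exposure: 2 + 4 + 5 + 5 + 2 + 7 + 4 + 7 + 6 + 7 = 49 days.
Gamma(α, β) with Poisson data over total exposure Σt gives posterior Gamma(α+Σx, β+Σt) = Gamma(145, 50).
Posterior mean = α'/β' = 145/50 = 29/10.

29/10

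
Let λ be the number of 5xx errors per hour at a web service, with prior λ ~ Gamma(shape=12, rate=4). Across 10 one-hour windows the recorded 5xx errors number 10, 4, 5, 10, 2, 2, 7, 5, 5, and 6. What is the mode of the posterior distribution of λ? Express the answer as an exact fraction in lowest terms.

Total count: 10 + 4 + 5 + 10 + 2 + 2 + 7 + 5 + 5 + 6 = 56.
Total exposure: 10 hours.
Posterior: α' = 12 + 56 = 68, β' = 4 + 10 = 14.
Posterior mode = (α'−1)/β' = 67/14.

67/14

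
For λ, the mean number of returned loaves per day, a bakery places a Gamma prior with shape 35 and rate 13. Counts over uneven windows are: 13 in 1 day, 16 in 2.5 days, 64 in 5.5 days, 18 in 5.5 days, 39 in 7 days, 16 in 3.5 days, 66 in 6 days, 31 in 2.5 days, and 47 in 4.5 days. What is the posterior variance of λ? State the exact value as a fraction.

115/867

Total count: 13 + 16 + 64 + 18 + 39 + 16 + 66 + 31 + 47 = 310.
Total exposure: 1 + 2.5 + 5.5 + 5.5 + 7 + 3.5 + 6 + 2.5 + 4.5 = 38 days.
Posterior: α' = 35 + 310 = 345, β' = 13 + 38 = 51.
Posterior variance = α'/β'² = 345/2601 = 115/867.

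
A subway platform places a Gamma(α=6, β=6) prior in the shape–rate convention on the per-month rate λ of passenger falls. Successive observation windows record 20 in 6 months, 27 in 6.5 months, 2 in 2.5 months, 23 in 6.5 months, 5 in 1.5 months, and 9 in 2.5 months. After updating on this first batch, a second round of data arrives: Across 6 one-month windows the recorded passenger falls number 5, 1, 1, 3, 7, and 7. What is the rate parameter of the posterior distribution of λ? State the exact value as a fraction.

75/2

Total count: 20 + 27 + 2 + 23 + 5 + 9 = 86.
Total exposure: 6 + 6.5 + 2.5 + 6.5 + 1.5 + 2.5 = 25.5 months.
After the first batch: Gamma(6 + 86, 6 + 25.5) = Gamma(92, 63/2).
Total count: 5 + 1 + 1 + 3 + 7 + 7 = 24.
Total exposure: 6 months.
After the second batch: Gamma(92 + 24, 63/2 + 6) = Gamma(116, 75/2).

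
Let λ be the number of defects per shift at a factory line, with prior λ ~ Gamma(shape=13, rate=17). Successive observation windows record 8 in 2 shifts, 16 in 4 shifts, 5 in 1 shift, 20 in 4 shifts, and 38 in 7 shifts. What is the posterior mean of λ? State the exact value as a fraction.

20/7

Total count: 8 + 16 + 5 + 20 + 38 = 87.
Total exposure: 2 + 4 + 1 + 4 + 7 = 18 shifts.
Posterior: α' = 13 + 87 = 100, β' = 17 + 18 = 35.
Posterior mean = α'/β' = 100/35 = 20/7.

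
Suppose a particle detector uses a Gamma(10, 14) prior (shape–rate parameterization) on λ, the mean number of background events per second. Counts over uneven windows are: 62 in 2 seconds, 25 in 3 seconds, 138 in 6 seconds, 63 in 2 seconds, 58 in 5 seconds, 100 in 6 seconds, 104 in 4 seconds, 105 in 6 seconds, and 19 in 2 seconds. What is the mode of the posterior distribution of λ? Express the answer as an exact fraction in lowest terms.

Total count: 62 + 25 + 138 + 63 + 58 + 100 + 104 + 105 + 19 = 674.
Total exposure: 2 + 3 + 6 + 2 + 5 + 6 + 4 + 6 + 2 = 36 seconds.
Posterior: α' = 10 + 674 = 684, β' = 14 + 36 = 50.
Posterior mode = (α'−1)/β' = 683/50.

683/50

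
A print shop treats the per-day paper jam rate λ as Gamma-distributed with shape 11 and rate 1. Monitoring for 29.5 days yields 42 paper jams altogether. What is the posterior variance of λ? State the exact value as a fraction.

212/3721

Total count 42 over total exposure 29.5 days.
By Gamma–Poisson conjugacy, the posterior is Gamma(α + Σx, β + Σt) = Gamma(11 + 42, 1 + 29.5) = Gamma(53, 61/2).
Posterior variance = α'/β'² = 53/(3721/4) = 212/3721.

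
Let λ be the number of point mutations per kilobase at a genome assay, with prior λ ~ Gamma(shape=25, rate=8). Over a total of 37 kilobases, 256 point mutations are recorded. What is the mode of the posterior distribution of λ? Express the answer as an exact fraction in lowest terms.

Total count 256 over total exposure 37 kilobases.
Gamma(α, β) with Poisson data over total exposure Σt gives posterior Gamma(α+Σx, β+Σt) = Gamma(281, 45).
Posterior mode = (α'−1)/β' = 280/45 = 56/9.

56/9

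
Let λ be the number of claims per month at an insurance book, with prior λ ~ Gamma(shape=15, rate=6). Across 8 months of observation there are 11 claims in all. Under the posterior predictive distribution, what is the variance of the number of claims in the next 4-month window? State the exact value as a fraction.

Total count 11 over total exposure 8 months.
Conjugate update: add total count to the shape and total exposure to the rate, giving Gamma(26, 14).
The posterior predictive for a window of length T is Negative Binomial with variance T·α'·(β'+T)/β'² = 4·26·18/196 = 468/49.

468/49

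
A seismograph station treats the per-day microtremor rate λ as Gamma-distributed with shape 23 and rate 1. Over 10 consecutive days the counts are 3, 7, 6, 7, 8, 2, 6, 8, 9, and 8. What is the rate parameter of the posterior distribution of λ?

Total count: 3 + 7 + 6 + 7 + 8 + 2 + 6 + 8 + 9 + 8 = 64.
Total exposure: 10 days.
Conjugate update: add total count to the shape and total exposure to the rate, giving Gamma(87, 11).

11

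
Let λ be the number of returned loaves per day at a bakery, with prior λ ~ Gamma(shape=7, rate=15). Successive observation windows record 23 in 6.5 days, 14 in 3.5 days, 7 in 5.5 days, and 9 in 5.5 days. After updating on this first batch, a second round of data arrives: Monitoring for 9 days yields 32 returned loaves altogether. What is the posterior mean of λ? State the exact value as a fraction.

92/45

Total count: 23 + 14 + 7 + 9 = 53.
Total exposure: 6.5 + 3.5 + 5.5 + 5.5 = 21 days.
After the first batch: Gamma(7 + 53, 15 + 21) = Gamma(60, 36).
Total count 32 over total exposure 9 days.
After the second batch: Gamma(60 + 32, 36 + 9) = Gamma(92, 45).
Posterior mean = α'/β' = 92/45.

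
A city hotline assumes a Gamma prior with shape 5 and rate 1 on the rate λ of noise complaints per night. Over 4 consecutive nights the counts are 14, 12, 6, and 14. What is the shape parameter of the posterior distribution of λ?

51

Total count: 14 + 12 + 6 + 14 = 46.
Total exposure: 4 nights.
Conjugate update: add total count to the shape and total exposure to the rate, giving Gamma(51, 5).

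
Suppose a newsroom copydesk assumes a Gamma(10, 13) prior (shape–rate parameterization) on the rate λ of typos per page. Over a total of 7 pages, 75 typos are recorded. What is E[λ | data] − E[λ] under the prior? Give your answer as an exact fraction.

Total count 75 over total exposure 7 pages.
By Gamma–Poisson conjugacy, the posterior is Gamma(α + Σx, β + Σt) = Gamma(10 + 75, 13 + 7) = Gamma(85, 20).
Posterior mean = 85/20 = 17/4; prior mean = 10/13 = 10/13. Difference = 17/4 − 10/13 = 181/52.

181/52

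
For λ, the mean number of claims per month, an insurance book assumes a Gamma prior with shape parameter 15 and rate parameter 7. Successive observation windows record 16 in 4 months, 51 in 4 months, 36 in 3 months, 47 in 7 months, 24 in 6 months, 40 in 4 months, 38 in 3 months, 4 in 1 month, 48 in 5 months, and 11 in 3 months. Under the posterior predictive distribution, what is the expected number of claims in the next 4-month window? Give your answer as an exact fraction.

1320/47

Total count: 16 + 51 + 36 + 47 + 24 + 40 + 38 + 4 + 48 + 11 = 315.
Total exposure: 4 + 4 + 3 + 7 + 6 + 4 + 3 + 1 + 5 + 3 = 40 months.
By Gamma–Poisson conjugacy, the posterior is Gamma(α + Σx, β + Σt) = Gamma(15 + 315, 7 + 40) = Gamma(330, 47).
Predictive mean over a 4-month window = T·E[λ|data] = 4·330/47 = 1320/47.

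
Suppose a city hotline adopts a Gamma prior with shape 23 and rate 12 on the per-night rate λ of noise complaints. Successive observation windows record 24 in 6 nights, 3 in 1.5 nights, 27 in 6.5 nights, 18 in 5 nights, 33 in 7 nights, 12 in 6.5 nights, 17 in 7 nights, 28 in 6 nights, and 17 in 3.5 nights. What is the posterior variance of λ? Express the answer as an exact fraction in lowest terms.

Total count: 24 + 3 + 27 + 18 + 33 + 12 + 17 + 28 + 17 = 179.
Total exposure: 6 + 1.5 + 6.5 + 5 + 7 + 6.5 + 7 + 6 + 3.5 = 49 nights.
By Gamma–Poisson conjugacy, the posterior is Gamma(α + Σx, β + Σt) = Gamma(23 + 179, 12 + 49) = Gamma(202, 61).
Posterior variance = α'/β'² = 202/3721.

202/3721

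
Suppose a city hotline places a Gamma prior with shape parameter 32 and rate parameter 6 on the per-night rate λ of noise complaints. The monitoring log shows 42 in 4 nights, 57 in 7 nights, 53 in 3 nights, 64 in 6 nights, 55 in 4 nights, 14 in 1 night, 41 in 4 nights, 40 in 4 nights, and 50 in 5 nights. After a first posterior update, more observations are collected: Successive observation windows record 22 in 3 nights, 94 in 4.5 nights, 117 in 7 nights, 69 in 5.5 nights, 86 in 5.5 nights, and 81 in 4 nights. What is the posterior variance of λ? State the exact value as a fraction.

Total count: 42 + 57 + 53 + 64 + 55 + 14 + 41 + 40 + 50 = 416.
Total exposure: 4 + 7 + 3 + 6 + 4 + 1 + 4 + 4 + 5 = 38 nights.
After the first batch: Gamma(32 + 416, 6 + 38) = Gamma(448, 44).
Total count: 22 + 94 + 117 + 69 + 86 + 81 = 469.
Total exposure: 3 + 4.5 + 7 + 5.5 + 5.5 + 4 = 29.5 nights.
After the second batch: Gamma(448 + 469, 44 + 29.5) = Gamma(917, 147/2).
Posterior variance = α'/β'² = 917/(21609/4) = 524/3087.

524/3087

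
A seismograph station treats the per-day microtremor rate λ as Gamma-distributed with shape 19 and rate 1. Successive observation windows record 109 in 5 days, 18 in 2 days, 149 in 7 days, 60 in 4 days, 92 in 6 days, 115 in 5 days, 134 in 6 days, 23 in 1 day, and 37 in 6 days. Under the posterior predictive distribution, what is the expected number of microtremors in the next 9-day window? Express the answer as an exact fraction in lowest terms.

Total count: 109 + 18 + 149 + 60 + 92 + 115 + 134 + 23 + 37 = 737.
Total exposure: 5 + 2 + 7 + 4 + 6 + 5 + 6 + 1 + 6 = 42 days.
Gamma(α, β) with Poisson data over total exposure Σt gives posterior Gamma(α+Σx, β+Σt) = Gamma(756, 43).
Predictive mean over a 9-day window = T·E[λ|data] = 9·756/43 = 6804/43.

6804/43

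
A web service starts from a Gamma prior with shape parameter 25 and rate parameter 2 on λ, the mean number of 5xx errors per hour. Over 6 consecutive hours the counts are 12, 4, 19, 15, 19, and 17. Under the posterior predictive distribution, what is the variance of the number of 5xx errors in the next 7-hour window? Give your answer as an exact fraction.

Total count: 12 + 4 + 19 + 15 + 19 + 17 = 86.
Total exposure: 6 hours.
Conjugate update: add total count to the shape and total exposure to the rate, giving Gamma(111, 8).
The posterior predictive for a window of length T is Negative Binomial with variance T·α'·(β'+T)/β'² = 7·111·15/64 = 11655/64.

11655/64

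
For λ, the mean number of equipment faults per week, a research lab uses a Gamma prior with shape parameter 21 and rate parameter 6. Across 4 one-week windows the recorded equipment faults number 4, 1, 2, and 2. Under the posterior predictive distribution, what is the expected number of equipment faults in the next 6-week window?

18

Total count: 4 + 1 + 2 + 2 = 9.
Total exposure: 4 weeks.
Posterior: α' = 21 + 9 = 30, β' = 6 + 4 = 10.
Predictive mean over a 6-week window = T·E[λ|data] = 6·30/10 = 18.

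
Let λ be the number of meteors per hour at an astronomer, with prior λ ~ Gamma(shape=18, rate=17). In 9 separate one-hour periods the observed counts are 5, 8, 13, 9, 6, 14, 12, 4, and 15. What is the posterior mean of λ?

4

Total count: 5 + 8 + 13 + 9 + 6 + 14 + 12 + 4 + 15 = 86.
Total exposure: 9 hours.
Posterior: α' = 18 + 86 = 104, β' = 17 + 9 = 26.
Posterior mean = α'/β' = 104/26 = 4.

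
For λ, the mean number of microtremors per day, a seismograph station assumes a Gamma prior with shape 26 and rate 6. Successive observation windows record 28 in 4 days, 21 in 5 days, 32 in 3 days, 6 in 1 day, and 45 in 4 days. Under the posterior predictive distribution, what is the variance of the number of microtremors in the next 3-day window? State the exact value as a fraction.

12324/529

Total count: 28 + 21 + 32 + 6 + 45 = 132.
Total exposure: 4 + 5 + 3 + 1 + 4 = 17 days.
By Gamma–Poisson conjugacy, the posterior is Gamma(α + Σx, β + Σt) = Gamma(26 + 132, 6 + 17) = Gamma(158, 23).
The posterior predictive for a window of length T is Negative Binomial with variance T·α'·(β'+T)/β'² = 3·158·26/529 = 12324/529.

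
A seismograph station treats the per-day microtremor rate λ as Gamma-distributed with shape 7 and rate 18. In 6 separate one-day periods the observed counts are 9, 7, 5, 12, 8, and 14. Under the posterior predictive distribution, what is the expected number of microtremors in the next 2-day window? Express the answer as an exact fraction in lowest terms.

Total count: 9 + 7 + 5 + 12 + 8 + 14 = 55.
Total exposure: 6 days.
Conjugate update: add total count to the shape and total exposure to the rate, giving Gamma(62, 24).
Predictive mean over a 2-day window = T·E[λ|data] = 2·62/24 = 31/6.

31/6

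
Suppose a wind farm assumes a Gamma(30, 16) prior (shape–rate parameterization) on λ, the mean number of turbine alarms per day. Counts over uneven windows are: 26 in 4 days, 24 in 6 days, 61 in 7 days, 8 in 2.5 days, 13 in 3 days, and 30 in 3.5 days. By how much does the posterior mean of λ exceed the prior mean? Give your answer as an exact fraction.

Total count: 26 + 24 + 61 + 8 + 13 + 30 = 162.
Total exposure: 4 + 6 + 7 + 2.5 + 3 + 3.5 = 26 days.
By Gamma–Poisson conjugacy, the posterior is Gamma(α + Σx, β + Σt) = Gamma(30 + 162, 16 + 26) = Gamma(192, 42).
Posterior mean = 192/42 = 32/7; prior mean = 30/16 = 15/8. Difference = 32/7 − 15/8 = 151/56.

151/56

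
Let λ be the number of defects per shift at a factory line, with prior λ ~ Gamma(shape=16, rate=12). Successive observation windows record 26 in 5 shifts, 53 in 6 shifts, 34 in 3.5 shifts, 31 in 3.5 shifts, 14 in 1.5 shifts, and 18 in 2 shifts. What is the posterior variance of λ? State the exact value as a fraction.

768/4489

Total count: 26 + 53 + 34 + 31 + 14 + 18 = 176.
Total exposure: 5 + 6 + 3.5 + 3.5 + 1.5 + 2 = 21.5 shifts.
The Gamma prior is conjugate for the Poisson rate, so λ | data ~ Gamma(16+176, 12+21.5) = Gamma(192, 67/2).
Posterior variance = α'/β'² = 192/(4489/4) = 768/4489.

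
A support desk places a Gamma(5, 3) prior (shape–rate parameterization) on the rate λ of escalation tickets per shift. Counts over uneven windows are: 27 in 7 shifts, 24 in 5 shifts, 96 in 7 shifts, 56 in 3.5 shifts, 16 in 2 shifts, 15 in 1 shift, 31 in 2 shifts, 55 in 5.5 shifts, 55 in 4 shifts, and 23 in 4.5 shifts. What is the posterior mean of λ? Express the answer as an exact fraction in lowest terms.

806/89

Total count: 27 + 24 + 96 + 56 + 16 + 15 + 31 + 55 + 55 + 23 = 398.
Total exposure: 7 + 5 + 7 + 3.5 + 2 + 1 + 2 + 5.5 + 4 + 4.5 = 41.5 shifts.
Posterior: α' = 5 + 398 = 403, β' = 3 + 41.5 = 89/2.
Posterior mean = α'/β' = 403/(89/2) = 806/89.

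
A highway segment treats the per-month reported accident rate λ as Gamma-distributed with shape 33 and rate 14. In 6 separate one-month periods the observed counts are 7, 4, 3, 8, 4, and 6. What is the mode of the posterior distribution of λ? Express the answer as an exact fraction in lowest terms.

Total count: 7 + 4 + 3 + 8 + 4 + 6 = 32.
Total exposure: 6 months.
By Gamma–Poisson conjugacy, the posterior is Gamma(α + Σx, β + Σt) = Gamma(33 + 32, 14 + 6) = Gamma(65, 20).
Posterior mode = (α'−1)/β' = 64/20 = 16/5.

16/5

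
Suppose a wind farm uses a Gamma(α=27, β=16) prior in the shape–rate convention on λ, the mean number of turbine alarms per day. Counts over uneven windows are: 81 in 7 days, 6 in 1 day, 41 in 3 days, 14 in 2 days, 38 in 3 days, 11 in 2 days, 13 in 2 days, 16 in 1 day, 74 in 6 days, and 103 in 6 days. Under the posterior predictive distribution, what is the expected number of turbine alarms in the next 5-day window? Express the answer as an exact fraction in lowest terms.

2120/49

Total count: 81 + 6 + 41 + 14 + 38 + 11 + 13 + 16 + 74 + 103 = 397.
Total exposure: 7 + 1 + 3 + 2 + 3 + 2 + 2 + 1 + 6 + 6 = 33 days.
Posterior: α' = 27 + 397 = 424, β' = 16 + 33 = 49.
Predictive mean over a 5-day window = T·E[λ|data] = 5·424/49 = 2120/49.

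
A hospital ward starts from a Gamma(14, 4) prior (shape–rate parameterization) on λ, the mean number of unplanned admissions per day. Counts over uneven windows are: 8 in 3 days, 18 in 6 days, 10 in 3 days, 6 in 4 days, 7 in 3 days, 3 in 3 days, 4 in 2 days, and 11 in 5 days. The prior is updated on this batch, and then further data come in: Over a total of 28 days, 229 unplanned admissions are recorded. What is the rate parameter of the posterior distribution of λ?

Total count: 8 + 18 + 10 + 6 + 7 + 3 + 4 + 11 = 67.
Total exposure: 3 + 6 + 3 + 4 + 3 + 3 + 2 + 5 = 29 days.
After the first batch: Gamma(14 + 67, 4 + 29) = Gamma(81, 33).
Total count 229 over total exposure 28 days.
After the second batch: Gamma(81 + 229, 33 + 28) = Gamma(310, 61).

61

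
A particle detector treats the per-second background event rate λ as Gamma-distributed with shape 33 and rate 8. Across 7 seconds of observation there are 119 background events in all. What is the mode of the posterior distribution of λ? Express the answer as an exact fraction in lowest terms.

Total count 119 over total exposure 7 seconds.
The Gamma prior is conjugate for the Poisson rate, so λ | data ~ Gamma(33+119, 8+7) = Gamma(152, 15).
Posterior mode = (α'−1)/β' = 151/15.

151/15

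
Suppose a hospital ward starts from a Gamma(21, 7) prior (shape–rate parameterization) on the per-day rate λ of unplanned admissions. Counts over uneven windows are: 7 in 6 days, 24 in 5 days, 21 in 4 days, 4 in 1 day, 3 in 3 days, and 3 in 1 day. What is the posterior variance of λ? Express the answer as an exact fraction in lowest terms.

Total count: 7 + 24 + 21 + 4 + 3 + 3 = 62.
Total exposure: 6 + 5 + 4 + 1 + 3 + 1 = 20 days.
Gamma(α, β) with Poisson data over total exposure Σt gives posterior Gamma(α+Σx, β+Σt) = Gamma(83, 27).
Posterior variance = α'/β'² = 83/729.

83/729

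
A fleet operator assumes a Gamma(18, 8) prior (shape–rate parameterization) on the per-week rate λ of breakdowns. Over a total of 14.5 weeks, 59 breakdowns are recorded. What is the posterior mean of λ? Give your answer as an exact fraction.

Total count 59 over total exposure 14.5 weeks.
Posterior: α' = 18 + 59 = 77, β' = 8 + 14.5 = 45/2.
Posterior mean = α'/β' = 77/(45/2) = 154/45.

154/45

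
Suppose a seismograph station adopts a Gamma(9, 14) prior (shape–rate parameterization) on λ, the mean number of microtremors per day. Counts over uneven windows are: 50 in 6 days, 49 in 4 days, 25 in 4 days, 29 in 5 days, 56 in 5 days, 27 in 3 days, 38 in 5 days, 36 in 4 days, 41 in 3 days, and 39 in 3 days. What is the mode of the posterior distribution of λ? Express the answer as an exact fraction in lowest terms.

Total count: 50 + 49 + 25 + 29 + 56 + 27 + 38 + 36 + 41 + 39 = 390.
Total exposure: 6 + 4 + 4 + 5 + 5 + 3 + 5 + 4 + 3 + 3 = 42 days.
Posterior: α' = 9 + 390 = 399, β' = 14 + 42 = 56.
Posterior mode = (α'−1)/β' = 398/56 = 199/28.

199/28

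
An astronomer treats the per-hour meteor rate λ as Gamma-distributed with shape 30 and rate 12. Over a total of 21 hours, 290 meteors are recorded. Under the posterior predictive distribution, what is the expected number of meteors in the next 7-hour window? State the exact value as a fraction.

Total count 290 over total exposure 21 hours.
Gamma(α, β) with Poisson data over total exposure Σt gives posterior Gamma(α+Σx, β+Σt) = Gamma(320, 33).
Predictive mean over a 7-hour window = T·E[λ|data] = 7·320/33 = 2240/33.

2240/33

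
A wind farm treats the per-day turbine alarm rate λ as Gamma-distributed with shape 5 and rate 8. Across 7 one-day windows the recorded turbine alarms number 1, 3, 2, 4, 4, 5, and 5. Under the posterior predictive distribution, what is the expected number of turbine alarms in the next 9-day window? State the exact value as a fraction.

87/5

Total count: 1 + 3 + 2 + 4 + 4 + 5 + 5 = 24.
Total exposure: 7 days.
Conjugate update: add total count to the shape and total exposure to the rate, giving Gamma(29, 15).
Predictive mean over a 9-day window = T·E[λ|data] = 9·29/15 = 87/5.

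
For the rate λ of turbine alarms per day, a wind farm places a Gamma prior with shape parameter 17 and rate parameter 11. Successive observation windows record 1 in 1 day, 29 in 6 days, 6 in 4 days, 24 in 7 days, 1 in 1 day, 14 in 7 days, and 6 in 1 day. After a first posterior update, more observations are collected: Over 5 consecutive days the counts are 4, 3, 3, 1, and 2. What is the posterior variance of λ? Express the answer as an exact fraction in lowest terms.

111/1849

Total count: 1 + 29 + 6 + 24 + 1 + 14 + 6 = 81.
Total exposure: 1 + 6 + 4 + 7 + 1 + 7 + 1 = 27 days.
After the first batch: Gamma(17 + 81, 11 + 27) = Gamma(98, 38).
Total count: 4 + 3 + 3 + 1 + 2 = 13.
Total exposure: 5 days.
After the second batch: Gamma(98 + 13, 38 + 5) = Gamma(111, 43).
Posterior variance = α'/β'² = 111/1849.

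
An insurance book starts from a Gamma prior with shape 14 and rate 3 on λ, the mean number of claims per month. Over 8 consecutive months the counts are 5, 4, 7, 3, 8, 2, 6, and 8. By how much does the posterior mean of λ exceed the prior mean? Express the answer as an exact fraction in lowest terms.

Total count: 5 + 4 + 7 + 3 + 8 + 2 + 6 + 8 = 43.
Total exposure: 8 months.
The Gamma prior is conjugate for the Poisson rate, so λ | data ~ Gamma(14+43, 3+8) = Gamma(57, 11).
Posterior mean = 57/11 = 57/11; prior mean = 14/3 = 14/3. Difference = 57/11 − 14/3 = 17/33.

17/33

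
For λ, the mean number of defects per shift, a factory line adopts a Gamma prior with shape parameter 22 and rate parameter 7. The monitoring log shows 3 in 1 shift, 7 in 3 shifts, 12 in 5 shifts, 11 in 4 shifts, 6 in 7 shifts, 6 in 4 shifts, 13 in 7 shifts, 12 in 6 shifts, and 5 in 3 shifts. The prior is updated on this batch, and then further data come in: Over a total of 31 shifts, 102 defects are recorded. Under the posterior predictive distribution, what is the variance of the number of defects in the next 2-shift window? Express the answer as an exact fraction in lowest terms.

7960/1521

Total count: 3 + 7 + 12 + 11 + 6 + 6 + 13 + 12 + 5 = 75.
Total exposure: 1 + 3 + 5 + 4 + 7 + 4 + 7 + 6 + 3 = 40 shifts.
After the first batch: Gamma(22 + 75, 7 + 40) = Gamma(97, 47).
Total count 102 over total exposure 31 shifts.
After the second batch: Gamma(97 + 102, 47 + 31) = Gamma(199, 78).
The posterior predictive for a window of length T is Negative Binomial with variance T·α'·(β'+T)/β'² = 2·199·80/6084 = 7960/1521.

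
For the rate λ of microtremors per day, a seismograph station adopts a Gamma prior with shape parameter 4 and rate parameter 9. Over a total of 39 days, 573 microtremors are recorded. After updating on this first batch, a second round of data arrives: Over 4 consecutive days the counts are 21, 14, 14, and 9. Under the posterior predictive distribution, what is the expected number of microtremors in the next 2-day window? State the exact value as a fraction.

635/26

Total count 573 over total exposure 39 days.
After the first batch: Gamma(4 + 573, 9 + 39) = Gamma(577, 48).
Total count: 21 + 14 + 14 + 9 = 58.
Total exposure: 4 days.
After the second batch: Gamma(577 + 58, 48 + 4) = Gamma(635, 52).
Predictive mean over a 2-day window = T·E[λ|data] = 2·635/52 = 635/26.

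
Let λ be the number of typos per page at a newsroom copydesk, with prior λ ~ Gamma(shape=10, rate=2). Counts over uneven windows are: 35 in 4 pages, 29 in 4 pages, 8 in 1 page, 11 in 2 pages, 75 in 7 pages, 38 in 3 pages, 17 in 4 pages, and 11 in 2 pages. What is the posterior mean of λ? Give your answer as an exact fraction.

234/29

Total count: 35 + 29 + 8 + 11 + 75 + 38 + 17 + 11 = 224.
Total exposure: 4 + 4 + 1 + 2 + 7 + 3 + 4 + 2 = 27 pages.
By Gamma–Poisson conjugacy, the posterior is Gamma(α + Σx, β + Σt) = Gamma(10 + 224, 2 + 27) = Gamma(234, 29).
Posterior mean = α'/β' = 234/29.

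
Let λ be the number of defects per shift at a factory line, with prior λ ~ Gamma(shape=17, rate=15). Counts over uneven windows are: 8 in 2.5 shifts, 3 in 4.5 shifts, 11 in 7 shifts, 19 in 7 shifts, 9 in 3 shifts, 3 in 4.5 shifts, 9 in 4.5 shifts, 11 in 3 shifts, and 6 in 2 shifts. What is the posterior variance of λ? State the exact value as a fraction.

Total count: 8 + 3 + 11 + 19 + 9 + 3 + 9 + 11 + 6 = 79.
Total exposure: 2.5 + 4.5 + 7 + 7 + 3 + 4.5 + 4.5 + 3 + 2 = 38 shifts.
Conjugate update: add total count to the shape and total exposure to the rate, giving Gamma(96, 53).
Posterior variance = α'/β'² = 96/2809.

96/2809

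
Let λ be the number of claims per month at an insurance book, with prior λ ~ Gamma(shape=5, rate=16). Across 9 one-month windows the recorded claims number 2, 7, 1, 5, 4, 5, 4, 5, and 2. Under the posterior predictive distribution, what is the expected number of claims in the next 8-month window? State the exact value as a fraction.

Total count: 2 + 7 + 1 + 5 + 4 + 5 + 4 + 5 + 2 = 35.
Total exposure: 9 months.
Posterior: α' = 5 + 35 = 40, β' = 16 + 9 = 25.
Predictive mean over an 8-month window = T·E[λ|data] = 8·40/25 = 64/5.

64/5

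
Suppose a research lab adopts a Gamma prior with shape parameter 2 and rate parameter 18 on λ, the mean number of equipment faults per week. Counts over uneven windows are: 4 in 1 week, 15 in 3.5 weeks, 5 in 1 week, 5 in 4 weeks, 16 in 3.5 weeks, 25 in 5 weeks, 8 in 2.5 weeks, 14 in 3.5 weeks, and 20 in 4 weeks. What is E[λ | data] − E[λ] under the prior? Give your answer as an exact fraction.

Total count: 4 + 15 + 5 + 5 + 16 + 25 + 8 + 14 + 20 = 112.
Total exposure: 1 + 3.5 + 1 + 4 + 3.5 + 5 + 2.5 + 3.5 + 4 = 28 weeks.
By Gamma–Poisson conjugacy, the posterior is Gamma(α + Σx, β + Σt) = Gamma(2 + 112, 18 + 28) = Gamma(114, 46).
Posterior mean = 114/46 = 57/23; prior mean = 2/18 = 1/9. Difference = 57/23 − 1/9 = 490/207.

490/207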